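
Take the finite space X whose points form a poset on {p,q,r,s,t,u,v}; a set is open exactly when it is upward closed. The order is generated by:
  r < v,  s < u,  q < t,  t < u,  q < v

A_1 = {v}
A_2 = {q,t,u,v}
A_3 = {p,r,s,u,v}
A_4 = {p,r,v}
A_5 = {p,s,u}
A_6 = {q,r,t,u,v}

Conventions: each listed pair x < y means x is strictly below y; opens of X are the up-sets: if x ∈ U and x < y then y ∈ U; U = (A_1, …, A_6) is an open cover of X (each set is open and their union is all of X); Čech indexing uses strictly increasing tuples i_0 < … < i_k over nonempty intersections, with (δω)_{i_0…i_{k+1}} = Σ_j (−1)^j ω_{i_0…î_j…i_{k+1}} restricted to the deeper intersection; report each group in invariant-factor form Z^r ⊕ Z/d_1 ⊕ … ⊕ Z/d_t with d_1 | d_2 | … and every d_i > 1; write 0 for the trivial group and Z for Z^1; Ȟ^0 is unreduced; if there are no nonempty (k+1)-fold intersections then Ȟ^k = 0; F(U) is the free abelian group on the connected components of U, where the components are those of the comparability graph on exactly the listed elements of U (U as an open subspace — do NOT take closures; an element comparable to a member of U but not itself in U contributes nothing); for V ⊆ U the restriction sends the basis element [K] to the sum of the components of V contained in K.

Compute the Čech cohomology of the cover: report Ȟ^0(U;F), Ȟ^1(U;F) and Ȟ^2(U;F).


Ȟ^0 ≅ Z^2, Ȟ^1 ≅ 0 and Ȟ^2 ≅ 0

nerve simplices:
  A12={v} A13={v} A14={v} A16={v} A23={u,v} A24={v} A25={u} A26={q,t,u,v} A34={p,r,v} A35={p,s,u} A36={r,u,v} A45={p} A46={r,v} A56={u}
  A123={v} A124={v} A126={v} A134={v} A136={v} A146={v} A234={v} A235={u} A236={u,v} A246={v} A256={u} A345={p} A346={r,v} A356={u}
  A1234={v} A1236={v} A1246={v} A1346={v} A2346={v} A2356={u}
  A12346={v}
components per intersection:
  A1: {v}
  A2: {q,t,u,v}
  A3: {p} {r,v} {s,u}
  A4: {p} {r,v}
  A5: {p} {s,u}
  A6: {q,r,t,u,v}
  A12: {v}
  A13: {v}
  A14: {v}
  A16: {v}
  A23: {u} {v}
  A24: {v}
  A25: {u}
  A26: {q,t,u,v}
  A34: {p} {r,v}
  A35: {p} {s,u}
  A36: {r,v} {u}
  A45: {p}
  A46: {r,v}
  A56: {u}
  A123: {v}
  A124: {v}
  A126: {v}
  A134: {v}
  A136: {v}
  A146: {v}
  A234: {v}
  A235: {u}
  A236: {u} {v}
  A246: {v}
  A256: {u}
  A345: {p}
  A346: {r,v}
  A356: {u}
  A1234: {v}
  A1236: {v}
  A1246: {v}
  A1346: {v}
  A2346: {v}
  A2356: {u}
  A12346: {v}
C dims 10,18,15,6; δ0: rk 8, SNF 1^8; δ1: rk 10, SNF 1^10; δ2: rk 5, SNF 1^5
degree 0: 10−8−0 = 2 → Ȟ^0 ≅ Z^2
degree 1: 18−10−8 = 0 → Ȟ^1 ≅ 0
degree 2: 15−5−10 = 0 → Ȟ^2 ≅ 0


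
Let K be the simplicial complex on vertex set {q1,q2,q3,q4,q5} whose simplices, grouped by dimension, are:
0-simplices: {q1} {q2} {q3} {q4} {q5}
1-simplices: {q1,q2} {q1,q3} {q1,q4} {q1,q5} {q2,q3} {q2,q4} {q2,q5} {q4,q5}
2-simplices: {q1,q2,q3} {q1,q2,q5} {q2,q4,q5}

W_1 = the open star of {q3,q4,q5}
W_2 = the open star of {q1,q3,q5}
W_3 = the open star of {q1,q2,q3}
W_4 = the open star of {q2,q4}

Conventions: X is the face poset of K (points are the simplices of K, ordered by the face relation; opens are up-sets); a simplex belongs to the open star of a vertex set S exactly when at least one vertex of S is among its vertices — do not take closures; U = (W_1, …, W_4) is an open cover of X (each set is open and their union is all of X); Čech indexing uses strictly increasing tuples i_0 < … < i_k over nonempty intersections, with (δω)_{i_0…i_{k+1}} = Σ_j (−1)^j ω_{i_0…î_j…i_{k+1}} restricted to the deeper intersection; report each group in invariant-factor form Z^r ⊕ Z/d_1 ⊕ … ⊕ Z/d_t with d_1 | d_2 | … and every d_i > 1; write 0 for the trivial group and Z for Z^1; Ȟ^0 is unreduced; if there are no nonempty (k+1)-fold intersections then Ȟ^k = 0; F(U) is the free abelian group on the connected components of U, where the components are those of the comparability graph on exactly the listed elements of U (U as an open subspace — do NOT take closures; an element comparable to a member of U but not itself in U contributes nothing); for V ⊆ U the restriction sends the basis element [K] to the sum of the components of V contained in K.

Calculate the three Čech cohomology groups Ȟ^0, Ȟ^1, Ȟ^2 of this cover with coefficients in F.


nonempty intersections:
  W1={{q3},{q4},{q5},{q1,q3},{q1,q4},{q1,q5},{q2,q3},{q2,q4},{q2,q5},{q4,q5},{q1,q2,q3},{q1,q2,q5},{q2,q4,q5}} W2={{q1},{q3},{q5},{q1,q2},{q1,q3},{q1,q4},{q1,q5},{q2,q3},{q2,q5},{q4,q5},{q1,q2,q3},{q1,q2,q5},{q2,q4,q5}} W3={{q1},{q2},{q3},{q1,q2},{q1,q3},{q1,q4},{q1,q5},{q2,q3},{q2,q4},{q2,q5},{q1,q2,q3},{q1,q2,q5},{q2,q4,q5}} W4={{q2},{q4},{q1,q2},{q1,q4},{q2,q3},{q2,q4},{q2,q5},{q4,q5},{q1,q2,q3},{q1,q2,q5},{q2,q4,q5}}
  W12={{q3},{q5},{q1,q3},{q1,q4},{q1,q5},{q2,q3},{q2,q5},{q4,q5},{q1,q2,q3},{q1,q2,q5},{q2,q4,q5}} W13={{q3},{q1,q3},{q1,q4},{q1,q5},{q2,q3},{q2,q4},{q2,q5},{q1,q2,q3},{q1,q2,q5},{q2,q4,q5}} W14={{q4},{q1,q4},{q2,q3},{q2,q4},{q2,q5},{q4,q5},{q1,q2,q3},{q1,q2,q5},{q2,q4,q5}} W23={{q1},{q3},{q1,q2},{q1,q3},{q1,q4},{q1,q5},{q2,q3},{q2,q5},{q1,q2,q3},{q1,q2,q5},{q2,q4,q5}} W24={{q1,q2},{q1,q4},{q2,q3},{q2,q5},{q4,q5},{q1,q2,q3},{q1,q2,q5},{q2,q4,q5}} W34={{q2},{q1,q2},{q1,q4},{q2,q3},{q2,q4},{q2,q5},{q1,q2,q3},{q1,q2,q5},{q2,q4,q5}}
  W123={{q3},{q1,q3},{q1,q4},{q1,q5},{q2,q3},{q2,q5},{q1,q2,q3},{q1,q2,q5},{q2,q4,q5}} W124={{q1,q4},{q2,q3},{q2,q5},{q4,q5},{q1,q2,q3},{q1,q2,q5},{q2,q4,q5}} W134={{q1,q4},{q2,q3},{q2,q4},{q2,q5},{q1,q2,q3},{q1,q2,q5},{q2,q4,q5}} W234={{q1,q2},{q1,q4},{q2,q3},{q2,q5},{q1,q2,q3},{q1,q2,q5},{q2,q4,q5}}
  W1234={{q1,q4},{q2,q3},{q2,q5},{q1,q2,q3},{q1,q2,q5},{q2,q4,q5}}
components per intersection:
  W1: {{q3},{q1,q3},{q2,q3},{q1,q2,q3}} {{q4},{q5},{q1,q4},{q1,q5},{q2,q4},{q2,q5},{q4,q5},{q1,q2,q5},{q2,q4,q5}}
  W2: {{q1},{q3},{q5},{q1,q2},{q1,q3},{q1,q4},{q1,q5},{q2,q3},{q2,q5},{q4,q5},{q1,q2,q3},{q1,q2,q5},{q2,q4,q5}}
  W3: {{q1},{q2},{q3},{q1,q2},{q1,q3},{q1,q4},{q1,q5},{q2,q3},{q2,q4},{q2,q5},{q1,q2,q3},{q1,q2,q5},{q2,q4,q5}}
  W4: {{q2},{q4},{q1,q2},{q1,q4},{q2,q3},{q2,q4},{q2,q5},{q4,q5},{q1,q2,q3},{q1,q2,q5},{q2,q4,q5}}
  W12: {{q3},{q1,q3},{q2,q3},{q1,q2,q3}} {{q5},{q1,q5},{q2,q5},{q4,q5},{q1,q2,q5},{q2,q4,q5}} {{q1,q4}}
  W13: {{q3},{q1,q3},{q2,q3},{q1,q2,q3}} {{q1,q4}} {{q1,q5},{q2,q4},{q2,q5},{q1,q2,q5},{q2,q4,q5}}
  W14: {{q4},{q1,q4},{q2,q4},{q2,q5},{q4,q5},{q1,q2,q5},{q2,q4,q5}} {{q2,q3},{q1,q2,q3}}
  W23: {{q1},{q3},{q1,q2},{q1,q3},{q1,q4},{q1,q5},{q2,q3},{q2,q5},{q1,q2,q3},{q1,q2,q5},{q2,q4,q5}}
  W24: {{q1,q2},{q2,q3},{q2,q5},{q4,q5},{q1,q2,q3},{q1,q2,q5},{q2,q4,q5}} {{q1,q4}}
  W34: {{q2},{q1,q2},{q2,q3},{q2,q4},{q2,q5},{q1,q2,q3},{q1,q2,q5},{q2,q4,q5}} {{q1,q4}}
  W123: {{q3},{q1,q3},{q2,q3},{q1,q2,q3}} {{q1,q4}} {{q1,q5},{q2,q5},{q1,q2,q5},{q2,q4,q5}}
  W124: {{q1,q4}} {{q2,q3},{q1,q2,q3}} {{q2,q5},{q4,q5},{q1,q2,q5},{q2,q4,q5}}
  W134: {{q1,q4}} {{q2,q3},{q1,q2,q3}} {{q2,q4},{q2,q5},{q1,q2,q5},{q2,q4,q5}}
  W234: {{q1,q2},{q2,q3},{q2,q5},{q1,q2,q3},{q1,q2,q5},{q2,q4,q5}} {{q1,q4}}
  W1234: {{q1,q4}} {{q2,q3},{q1,q2,q3}} {{q2,q5},{q1,q2,q5},{q2,q4,q5}}
C dims 5,13,11,3; δ0: rk 4, SNF 1^4; δ1: rk 8, SNF 1^8; δ2: rk 3, SNF 1^3
Ȟ^0: (5−4)−0=1 ⇒ Z
Ȟ^1: (13−8)−4=1 ⇒ Z
Ȟ^2: (11−3)−8=0 ⇒ 0

Ȟ^0 = Z,  Ȟ^1 = Z,  Ȟ^2 = 0


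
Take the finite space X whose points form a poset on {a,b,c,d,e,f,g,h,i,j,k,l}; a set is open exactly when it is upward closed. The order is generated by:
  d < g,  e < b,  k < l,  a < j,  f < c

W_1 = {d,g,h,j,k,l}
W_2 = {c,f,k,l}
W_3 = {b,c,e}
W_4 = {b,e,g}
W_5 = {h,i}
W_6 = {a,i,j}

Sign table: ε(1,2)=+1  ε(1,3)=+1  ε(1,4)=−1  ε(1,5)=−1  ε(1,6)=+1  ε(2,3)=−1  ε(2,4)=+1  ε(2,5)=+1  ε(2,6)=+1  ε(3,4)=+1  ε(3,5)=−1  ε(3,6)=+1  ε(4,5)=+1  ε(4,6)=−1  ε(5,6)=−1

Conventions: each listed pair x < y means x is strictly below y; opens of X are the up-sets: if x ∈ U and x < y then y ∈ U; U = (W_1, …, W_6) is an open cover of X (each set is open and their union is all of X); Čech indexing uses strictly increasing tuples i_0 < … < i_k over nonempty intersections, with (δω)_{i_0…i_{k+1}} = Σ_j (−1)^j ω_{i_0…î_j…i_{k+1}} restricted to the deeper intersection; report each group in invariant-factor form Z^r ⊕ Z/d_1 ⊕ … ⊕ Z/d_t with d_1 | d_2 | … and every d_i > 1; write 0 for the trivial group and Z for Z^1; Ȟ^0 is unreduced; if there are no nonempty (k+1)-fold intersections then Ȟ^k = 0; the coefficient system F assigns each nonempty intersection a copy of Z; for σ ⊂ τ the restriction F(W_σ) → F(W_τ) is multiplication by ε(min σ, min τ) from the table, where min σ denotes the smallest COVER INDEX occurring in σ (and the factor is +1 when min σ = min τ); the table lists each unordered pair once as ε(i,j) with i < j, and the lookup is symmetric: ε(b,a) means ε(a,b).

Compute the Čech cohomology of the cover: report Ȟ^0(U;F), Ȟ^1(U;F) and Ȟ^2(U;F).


cover nerve:
  W12={k,l} W14={g} W15={h} W16={j} W23={c} W34={b,e} W56={i}
C dims 6,7; δ0: rk 5, SNF 1^5
Ȟ^0: (6−5)−0=1 ⇒ Z
Ȟ^1: (7−0)−5=2 ⇒ Z^2
Ȟ^2: (0−0)−0=0 ⇒ 0

Ȟ^0 ≅ Z,  Ȟ^1 ≅ Z^2,  Ȟ^2 ≅ 0


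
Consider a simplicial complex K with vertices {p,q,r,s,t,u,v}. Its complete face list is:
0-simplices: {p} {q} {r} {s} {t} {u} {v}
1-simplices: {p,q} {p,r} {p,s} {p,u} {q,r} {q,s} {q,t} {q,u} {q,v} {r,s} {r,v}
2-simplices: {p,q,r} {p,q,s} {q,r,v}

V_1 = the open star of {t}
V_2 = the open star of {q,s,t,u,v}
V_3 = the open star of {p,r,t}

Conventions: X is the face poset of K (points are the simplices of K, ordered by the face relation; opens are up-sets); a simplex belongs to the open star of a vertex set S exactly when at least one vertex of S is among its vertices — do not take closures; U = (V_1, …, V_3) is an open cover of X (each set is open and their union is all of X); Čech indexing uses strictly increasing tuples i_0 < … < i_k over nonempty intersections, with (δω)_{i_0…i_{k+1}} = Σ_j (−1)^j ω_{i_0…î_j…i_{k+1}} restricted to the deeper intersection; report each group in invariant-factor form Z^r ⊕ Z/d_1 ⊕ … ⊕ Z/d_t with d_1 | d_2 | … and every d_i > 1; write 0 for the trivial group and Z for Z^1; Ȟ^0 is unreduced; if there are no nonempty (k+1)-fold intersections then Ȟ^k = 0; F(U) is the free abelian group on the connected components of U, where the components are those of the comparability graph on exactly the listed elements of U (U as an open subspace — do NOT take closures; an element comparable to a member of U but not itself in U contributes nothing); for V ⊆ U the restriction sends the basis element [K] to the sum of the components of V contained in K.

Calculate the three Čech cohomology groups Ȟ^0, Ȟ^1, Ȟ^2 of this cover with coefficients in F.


Ȟ^0 ≅ Z, Ȟ^1 ≅ Z^2, Ȟ^2 ≅ 0

nerve of the cover:
  V1={{t},{q,t}} V2={{q},{s},{t},{u},{v},{p,q},{p,s},{p,u},{q,r},{q,s},{q,t},{q,u},{q,v},{r,s},{r,v},{p,q,r},{p,q,s},{q,r,v}} V3={{p},{r},{t},{p,q},{p,r},{p,s},{p,u},{q,r},{q,t},{r,s},{r,v},{p,q,r},{p,q,s},{q,r,v}}
  V12={{t},{q,t}} V13={{t},{q,t}} V23={{t},{p,q},{p,s},{p,u},{q,r},{q,t},{r,s},{r,v},{p,q,r},{p,q,s},{q,r,v}}
  V123={{t},{q,t}}
components per intersection:
  V1: {{t},{q,t}}
  V2: {{q},{s},{t},{u},{v},{p,q},{p,s},{p,u},{q,r},{q,s},{q,t},{q,u},{q,v},{r,s},{r,v},{p,q,r},{p,q,s},{q,r,v}}
  V3: {{p},{r},{p,q},{p,r},{p,s},{p,u},{q,r},{r,s},{r,v},{p,q,r},{p,q,s},{q,r,v}} {{t},{q,t}}
  V12: {{t},{q,t}}
  V13: {{t},{q,t}}
  V23: {{t},{q,t}} {{p,q},{p,s},{q,r},{r,v},{p,q,r},{p,q,s},{q,r,v}} {{p,u}} {{r,s}}
  V123: {{t},{q,t}}
C dims 4,6,1; δ0: rk 3, SNF 1^3; δ1: rk 1, SNF 1^1
Ȟ^0 = (4 − 3) − 0 = 1, so Ȟ^0 ≅ Z
Ȟ^1 = (6 − 1) − 3 = 2, so Ȟ^1 ≅ Z^2
Ȟ^2 = (1 − 0) − 1 = 0, so Ȟ^2 ≅ 0


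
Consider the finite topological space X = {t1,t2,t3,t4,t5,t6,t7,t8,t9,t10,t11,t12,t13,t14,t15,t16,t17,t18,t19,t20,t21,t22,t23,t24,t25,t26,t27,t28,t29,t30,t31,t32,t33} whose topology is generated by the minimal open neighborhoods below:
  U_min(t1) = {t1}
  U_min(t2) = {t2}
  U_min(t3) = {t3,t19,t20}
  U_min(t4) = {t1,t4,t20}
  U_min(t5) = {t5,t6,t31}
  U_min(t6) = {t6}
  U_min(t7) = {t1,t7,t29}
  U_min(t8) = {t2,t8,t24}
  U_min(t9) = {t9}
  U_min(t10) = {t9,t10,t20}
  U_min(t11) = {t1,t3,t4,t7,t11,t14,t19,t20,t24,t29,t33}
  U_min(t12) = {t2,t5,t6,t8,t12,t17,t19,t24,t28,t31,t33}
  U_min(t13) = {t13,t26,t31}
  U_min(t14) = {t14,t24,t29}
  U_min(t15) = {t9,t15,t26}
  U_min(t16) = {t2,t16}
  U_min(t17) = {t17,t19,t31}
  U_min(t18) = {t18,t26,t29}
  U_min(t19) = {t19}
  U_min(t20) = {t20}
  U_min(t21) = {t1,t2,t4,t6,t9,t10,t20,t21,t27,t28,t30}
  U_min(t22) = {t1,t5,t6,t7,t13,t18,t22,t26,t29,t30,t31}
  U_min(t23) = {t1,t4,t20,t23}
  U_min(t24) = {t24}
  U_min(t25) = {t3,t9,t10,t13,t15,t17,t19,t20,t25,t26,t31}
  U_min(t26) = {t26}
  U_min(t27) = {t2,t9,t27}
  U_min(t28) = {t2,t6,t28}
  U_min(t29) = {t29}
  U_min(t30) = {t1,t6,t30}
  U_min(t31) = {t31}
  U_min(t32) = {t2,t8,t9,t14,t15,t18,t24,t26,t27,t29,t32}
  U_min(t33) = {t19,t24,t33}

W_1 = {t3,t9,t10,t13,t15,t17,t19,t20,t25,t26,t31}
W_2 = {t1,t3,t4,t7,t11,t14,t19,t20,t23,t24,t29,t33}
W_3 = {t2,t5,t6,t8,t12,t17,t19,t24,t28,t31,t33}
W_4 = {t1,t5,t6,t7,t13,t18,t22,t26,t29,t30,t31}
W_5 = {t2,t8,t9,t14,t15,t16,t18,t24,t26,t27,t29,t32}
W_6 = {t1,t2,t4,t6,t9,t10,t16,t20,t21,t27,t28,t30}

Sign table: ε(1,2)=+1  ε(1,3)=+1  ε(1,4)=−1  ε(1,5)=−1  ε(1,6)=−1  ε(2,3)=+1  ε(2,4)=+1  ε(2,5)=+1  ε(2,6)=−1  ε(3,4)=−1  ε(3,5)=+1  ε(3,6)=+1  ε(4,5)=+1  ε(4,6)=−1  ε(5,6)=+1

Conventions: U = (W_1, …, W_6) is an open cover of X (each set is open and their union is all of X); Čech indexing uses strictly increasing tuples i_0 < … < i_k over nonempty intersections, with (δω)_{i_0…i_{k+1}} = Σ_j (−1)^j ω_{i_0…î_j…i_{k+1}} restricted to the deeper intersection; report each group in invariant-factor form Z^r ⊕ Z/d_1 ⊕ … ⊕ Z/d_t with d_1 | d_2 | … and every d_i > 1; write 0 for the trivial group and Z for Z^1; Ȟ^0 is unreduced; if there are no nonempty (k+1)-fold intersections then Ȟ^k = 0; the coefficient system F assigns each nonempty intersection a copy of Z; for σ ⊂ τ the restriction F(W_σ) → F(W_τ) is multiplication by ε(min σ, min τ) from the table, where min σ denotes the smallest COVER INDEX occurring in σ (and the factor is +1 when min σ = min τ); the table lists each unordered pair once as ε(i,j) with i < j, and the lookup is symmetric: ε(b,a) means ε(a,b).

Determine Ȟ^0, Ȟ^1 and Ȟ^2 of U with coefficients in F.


nonempty intersections:
  W12={t3,t19,t20} W13={t17,t19,t31} W14={t13,t26,t31} W15={t9,t15,t26} W16={t9,t10,t20} W23={t19,t24,t33} W24={t1,t7,t29} W25={t14,t24,t29} W26={t1,t4,t20} W34={t5,t6,t31} W35={t2,t8,t24} W36={t2,t6,t28} W45={t18,t26,t29} W46={t1,t6,t30} W56={t2,t9,t16,t27}
  W123={t19} W126={t20} W134={t31} W145={t26} W156={t9} W235={t24} W245={t29} W246={t1} W346={t6} W356={t2}
C dims 6,15,10; δ0: rk 6, SNF 1^5·2; δ1: rk 9, SNF 1^9
Ȟ^0: (6−6)−0=0 ⇒ 0
Ȟ^1: (15−9)−6=0 plus torsion [2] ⇒ Z/2
Ȟ^2: (10−0)−9=1 ⇒ Z

Ȟ^0 ≅ 0, Ȟ^1 ≅ Z/2 and Ȟ^2 ≅ Z


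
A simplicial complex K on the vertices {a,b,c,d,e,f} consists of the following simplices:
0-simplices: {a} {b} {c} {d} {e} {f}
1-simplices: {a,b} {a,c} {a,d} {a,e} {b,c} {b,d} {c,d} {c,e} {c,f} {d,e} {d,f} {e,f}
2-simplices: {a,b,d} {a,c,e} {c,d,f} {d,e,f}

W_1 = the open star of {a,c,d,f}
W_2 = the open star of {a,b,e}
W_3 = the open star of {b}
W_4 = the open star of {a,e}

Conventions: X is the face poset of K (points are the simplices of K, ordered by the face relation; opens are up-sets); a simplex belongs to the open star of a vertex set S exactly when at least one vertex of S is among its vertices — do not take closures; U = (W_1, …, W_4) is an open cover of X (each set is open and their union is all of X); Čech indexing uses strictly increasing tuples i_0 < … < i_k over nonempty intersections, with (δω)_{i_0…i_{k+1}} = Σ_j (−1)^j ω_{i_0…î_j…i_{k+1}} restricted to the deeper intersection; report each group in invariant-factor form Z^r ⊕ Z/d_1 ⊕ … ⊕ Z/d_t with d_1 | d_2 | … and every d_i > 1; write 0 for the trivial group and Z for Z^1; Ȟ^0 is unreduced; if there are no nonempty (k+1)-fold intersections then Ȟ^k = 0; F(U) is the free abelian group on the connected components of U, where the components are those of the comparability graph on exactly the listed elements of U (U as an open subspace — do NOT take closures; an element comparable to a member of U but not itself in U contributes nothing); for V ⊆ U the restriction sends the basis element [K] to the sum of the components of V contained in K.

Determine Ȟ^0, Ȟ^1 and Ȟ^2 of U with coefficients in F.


Ȟ^0 ≅ Z, Ȟ^1 ≅ Z^2, Ȟ^2 ≅ 0

nonempty overlaps:
  W1={{a},{c},{d},{f},{a,b},{a,c},{a,d},{a,e},{b,c},{b,d},{c,d},{c,e},{c,f},{d,e},{d,f},{e,f},{a,b,d},{a,c,e},{c,d,f},{d,e,f}} W2={{a},{b},{e},{a,b},{a,c},{a,d},{a,e},{b,c},{b,d},{c,e},{d,e},{e,f},{a,b,d},{a,c,e},{d,e,f}} W3={{b},{a,b},{b,c},{b,d},{a,b,d}} W4={{a},{e},{a,b},{a,c},{a,d},{a,e},{c,e},{d,e},{e,f},{a,b,d},{a,c,e},{d,e,f}}
  W12={{a},{a,b},{a,c},{a,d},{a,e},{b,c},{b,d},{c,e},{d,e},{e,f},{a,b,d},{a,c,e},{d,e,f}} W13={{a,b},{b,c},{b,d},{a,b,d}} W14={{a},{a,b},{a,c},{a,d},{a,e},{c,e},{d,e},{e,f},{a,b,d},{a,c,e},{d,e,f}} W23={{b},{a,b},{b,c},{b,d},{a,b,d}} W24={{a},{e},{a,b},{a,c},{a,d},{a,e},{c,e},{d,e},{e,f},{a,b,d},{a,c,e},{d,e,f}} W34={{a,b},{a,b,d}}
  W123={{a,b},{b,c},{b,d},{a,b,d}} W124={{a},{a,b},{a,c},{a,d},{a,e},{c,e},{d,e},{e,f},{a,b,d},{a,c,e},{d,e,f}} W134={{a,b},{a,b,d}} W234={{a,b},{a,b,d}}
  W1234={{a,b},{a,b,d}}
components per intersection:
  W1: {{a},{c},{d},{f},{a,b},{a,c},{a,d},{a,e},{b,c},{b,d},{c,d},{c,e},{c,f},{d,e},{d,f},{e,f},{a,b,d},{a,c,e},{c,d,f},{d,e,f}}
  W2: {{a},{b},{e},{a,b},{a,c},{a,d},{a,e},{b,c},{b,d},{c,e},{d,e},{e,f},{a,b,d},{a,c,e},{d,e,f}}
  W3: {{b},{a,b},{b,c},{b,d},{a,b,d}}
  W4: {{a},{e},{a,b},{a,c},{a,d},{a,e},{c,e},{d,e},{e,f},{a,b,d},{a,c,e},{d,e,f}}
  W12: {{a},{a,b},{a,c},{a,d},{a,e},{b,d},{c,e},{a,b,d},{a,c,e}} {{b,c}} {{d,e},{e,f},{d,e,f}}
  W13: {{a,b},{b,d},{a,b,d}} {{b,c}}
  W14: {{a},{a,b},{a,c},{a,d},{a,e},{c,e},{a,b,d},{a,c,e}} {{d,e},{e,f},{d,e,f}}
  W23: {{b},{a,b},{b,c},{b,d},{a,b,d}}
  W24: {{a},{e},{a,b},{a,c},{a,d},{a,e},{c,e},{d,e},{e,f},{a,b,d},{a,c,e},{d,e,f}}
  W34: {{a,b},{a,b,d}}
  W123: {{a,b},{b,d},{a,b,d}} {{b,c}}
  W124: {{a},{a,b},{a,c},{a,d},{a,e},{c,e},{a,b,d},{a,c,e}} {{d,e},{e,f},{d,e,f}}
  W134: {{a,b},{a,b,d}}
  W234: {{a,b},{a,b,d}}
  W1234: {{a,b},{a,b,d}}
C dims 4,10,6,1; δ0: rk 3, SNF 1^3; δ1: rk 5, SNF 1^5; δ2: rk 1, SNF 1^1
degree 0: 4−3−0 = 1 → Ȟ^0 ≅ Z
degree 1: 10−5−3 = 2 → Ȟ^1 ≅ Z^2
degree 2: 6−1−5 = 0 → Ȟ^2 ≅ 0


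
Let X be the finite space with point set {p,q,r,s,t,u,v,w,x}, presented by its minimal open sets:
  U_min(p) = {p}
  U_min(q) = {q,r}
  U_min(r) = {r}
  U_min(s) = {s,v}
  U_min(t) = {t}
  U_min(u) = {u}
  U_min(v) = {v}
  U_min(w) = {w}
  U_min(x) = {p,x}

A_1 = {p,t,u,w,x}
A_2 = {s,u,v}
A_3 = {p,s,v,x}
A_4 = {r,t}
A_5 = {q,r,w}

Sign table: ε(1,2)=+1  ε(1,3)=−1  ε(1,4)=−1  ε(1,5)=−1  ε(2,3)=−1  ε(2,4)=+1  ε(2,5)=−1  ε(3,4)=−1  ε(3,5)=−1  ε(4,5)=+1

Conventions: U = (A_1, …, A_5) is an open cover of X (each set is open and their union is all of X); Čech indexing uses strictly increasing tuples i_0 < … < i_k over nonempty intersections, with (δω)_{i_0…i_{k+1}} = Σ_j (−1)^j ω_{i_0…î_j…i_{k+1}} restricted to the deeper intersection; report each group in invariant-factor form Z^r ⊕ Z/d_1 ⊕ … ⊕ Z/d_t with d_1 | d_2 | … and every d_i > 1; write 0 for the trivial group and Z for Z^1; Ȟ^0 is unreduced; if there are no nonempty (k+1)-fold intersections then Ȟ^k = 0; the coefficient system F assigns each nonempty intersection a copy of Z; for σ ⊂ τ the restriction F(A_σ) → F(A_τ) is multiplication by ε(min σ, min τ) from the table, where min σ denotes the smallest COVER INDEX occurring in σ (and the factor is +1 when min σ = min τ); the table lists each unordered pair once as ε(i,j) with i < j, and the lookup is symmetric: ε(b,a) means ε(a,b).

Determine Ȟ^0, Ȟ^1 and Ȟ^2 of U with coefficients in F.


Ȟ^0(U;F) ≅ Z, Ȟ^1(U;F) ≅ Z^2 and Ȟ^2(U;F) ≅ 0

nonempty overlaps:
  A12={u} A13={p,x} A14={t} A15={w} A23={s,v} A45={r}
C dims 5,6; δ0: rk 4, SNF 1^4
degree 0: 5−4−0 = 1 → Ȟ^0 ≅ Z
degree 1: 6−0−4 = 2 → Ȟ^1 ≅ Z^2
degree 2: 0−0−0 = 0 → Ȟ^2 ≅ 0


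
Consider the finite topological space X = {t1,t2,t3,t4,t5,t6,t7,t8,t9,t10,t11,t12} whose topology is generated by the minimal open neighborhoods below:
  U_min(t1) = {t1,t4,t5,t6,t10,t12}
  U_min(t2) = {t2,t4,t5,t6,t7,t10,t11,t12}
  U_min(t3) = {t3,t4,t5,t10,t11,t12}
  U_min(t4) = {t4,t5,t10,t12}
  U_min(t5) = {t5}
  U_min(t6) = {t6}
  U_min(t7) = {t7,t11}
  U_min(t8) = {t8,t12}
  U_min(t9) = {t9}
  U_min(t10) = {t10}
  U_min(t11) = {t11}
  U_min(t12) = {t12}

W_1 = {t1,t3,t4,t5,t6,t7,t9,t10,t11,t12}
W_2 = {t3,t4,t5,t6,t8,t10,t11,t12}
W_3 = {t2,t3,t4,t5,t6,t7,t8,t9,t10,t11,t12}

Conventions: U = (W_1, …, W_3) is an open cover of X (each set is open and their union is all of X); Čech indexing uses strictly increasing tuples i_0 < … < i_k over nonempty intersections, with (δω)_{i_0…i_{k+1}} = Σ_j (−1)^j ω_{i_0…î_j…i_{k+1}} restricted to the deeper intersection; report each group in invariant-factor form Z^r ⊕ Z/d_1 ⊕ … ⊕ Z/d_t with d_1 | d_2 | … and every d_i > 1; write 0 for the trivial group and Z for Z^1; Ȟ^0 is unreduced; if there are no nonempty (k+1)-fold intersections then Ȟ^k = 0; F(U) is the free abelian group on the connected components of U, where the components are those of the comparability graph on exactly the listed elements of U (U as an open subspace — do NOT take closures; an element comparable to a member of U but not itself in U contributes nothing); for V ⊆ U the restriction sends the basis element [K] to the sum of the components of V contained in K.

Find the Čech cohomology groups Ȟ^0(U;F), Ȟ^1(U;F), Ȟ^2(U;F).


nonempty overlaps:
  W12={t3,t4,t5,t6,t10,t11,t12} W13={t3,t4,t5,t6,t7,t9,t10,t11,t12} W23={t3,t4,t5,t6,t8,t10,t11,t12}
  W123={t3,t4,t5,t6,t10,t11,t12}
components per intersection:
  W1: {t1,t3,t4,t5,t6,t7,t10,t11,t12} {t9}
  W2: {t3,t4,t5,t8,t10,t11,t12} {t6}
  W3: {t2,t3,t4,t5,t6,t7,t8,t10,t11,t12} {t9}
  W12: {t3,t4,t5,t10,t11,t12} {t6}
  W13: {t3,t4,t5,t7,t10,t11,t12} {t6} {t9}
  W23: {t3,t4,t5,t8,t10,t11,t12} {t6}
  W123: {t3,t4,t5,t10,t11,t12} {t6}
C dims 6,7,2; δ0: rk 4, SNF 1^4; δ1: rk 2, SNF 1^2
degree 0: 6−4−0 = 2 → Ȟ^0 ≅ Z^2
degree 1: 7−2−4 = 1 → Ȟ^1 ≅ Z
degree 2: 2−0−2 = 0 → Ȟ^2 ≅ 0

Ȟ^0 ≅ Z^2,  Ȟ^1 ≅ Z,  Ȟ^2 ≅ 0


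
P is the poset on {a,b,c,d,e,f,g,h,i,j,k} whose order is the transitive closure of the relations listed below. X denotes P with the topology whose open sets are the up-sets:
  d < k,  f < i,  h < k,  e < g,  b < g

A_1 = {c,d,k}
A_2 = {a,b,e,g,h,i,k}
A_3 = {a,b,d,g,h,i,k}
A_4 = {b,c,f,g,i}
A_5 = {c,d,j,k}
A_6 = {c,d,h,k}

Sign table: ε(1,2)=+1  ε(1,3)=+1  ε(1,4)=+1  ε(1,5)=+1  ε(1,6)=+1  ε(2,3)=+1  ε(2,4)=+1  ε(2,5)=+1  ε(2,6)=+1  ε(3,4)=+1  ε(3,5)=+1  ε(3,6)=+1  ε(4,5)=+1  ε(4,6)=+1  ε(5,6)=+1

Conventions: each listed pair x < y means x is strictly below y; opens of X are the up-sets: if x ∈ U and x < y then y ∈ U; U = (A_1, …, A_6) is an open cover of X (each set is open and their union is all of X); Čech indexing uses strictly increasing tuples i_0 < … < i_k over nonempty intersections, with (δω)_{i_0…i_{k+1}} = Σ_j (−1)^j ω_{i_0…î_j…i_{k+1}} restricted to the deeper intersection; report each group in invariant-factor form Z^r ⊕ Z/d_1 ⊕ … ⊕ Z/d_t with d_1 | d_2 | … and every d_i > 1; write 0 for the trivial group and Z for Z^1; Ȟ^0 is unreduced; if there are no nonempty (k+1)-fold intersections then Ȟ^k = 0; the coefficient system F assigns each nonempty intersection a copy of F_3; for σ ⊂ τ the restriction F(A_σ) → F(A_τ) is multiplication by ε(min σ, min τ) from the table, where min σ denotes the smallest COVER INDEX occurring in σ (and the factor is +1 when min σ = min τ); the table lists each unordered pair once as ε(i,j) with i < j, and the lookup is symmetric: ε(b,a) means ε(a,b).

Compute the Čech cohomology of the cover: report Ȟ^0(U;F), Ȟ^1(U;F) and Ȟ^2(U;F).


nerve simplices:
  A12={k} A13={d,k} A14={c} A15={c,d,k} A16={c,d,k} A23={a,b,g,h,i,k} A24={b,g,i} A25={k} A26={h,k} A34={b,g,i} A35={d,k} A36={d,h,k} A45={c} A46={c} A56={c,d,k}
  A123={k} A125={k} A126={k} A135={d,k} A136={d,k} A145={c} A146={c} A156={c,d,k} A234={b,g,i} A235={k} A236={h,k} A256={k} A356={d,k} A456={c}
  A1235={k} A1236={k} A1256={k} A1356={d,k} A1456={c} A2356={k}
  A12356={k}
C dims 6,15,14,6; δ0: rk_F3 5; δ1: rk_F3 9; δ2: rk_F3 5
degree 0: 6−5−0 = 1 → Ȟ^0 ≅ Z/3
degree 1: 15−9−5 = 1 → Ȟ^1 ≅ Z/3
degree 2: 14−5−9 = 0 → Ȟ^2 ≅ 0

Ȟ^0(U;F) ≅ Z/3, Ȟ^1(U;F) ≅ Z/3 and Ȟ^2(U;F) ≅ 0


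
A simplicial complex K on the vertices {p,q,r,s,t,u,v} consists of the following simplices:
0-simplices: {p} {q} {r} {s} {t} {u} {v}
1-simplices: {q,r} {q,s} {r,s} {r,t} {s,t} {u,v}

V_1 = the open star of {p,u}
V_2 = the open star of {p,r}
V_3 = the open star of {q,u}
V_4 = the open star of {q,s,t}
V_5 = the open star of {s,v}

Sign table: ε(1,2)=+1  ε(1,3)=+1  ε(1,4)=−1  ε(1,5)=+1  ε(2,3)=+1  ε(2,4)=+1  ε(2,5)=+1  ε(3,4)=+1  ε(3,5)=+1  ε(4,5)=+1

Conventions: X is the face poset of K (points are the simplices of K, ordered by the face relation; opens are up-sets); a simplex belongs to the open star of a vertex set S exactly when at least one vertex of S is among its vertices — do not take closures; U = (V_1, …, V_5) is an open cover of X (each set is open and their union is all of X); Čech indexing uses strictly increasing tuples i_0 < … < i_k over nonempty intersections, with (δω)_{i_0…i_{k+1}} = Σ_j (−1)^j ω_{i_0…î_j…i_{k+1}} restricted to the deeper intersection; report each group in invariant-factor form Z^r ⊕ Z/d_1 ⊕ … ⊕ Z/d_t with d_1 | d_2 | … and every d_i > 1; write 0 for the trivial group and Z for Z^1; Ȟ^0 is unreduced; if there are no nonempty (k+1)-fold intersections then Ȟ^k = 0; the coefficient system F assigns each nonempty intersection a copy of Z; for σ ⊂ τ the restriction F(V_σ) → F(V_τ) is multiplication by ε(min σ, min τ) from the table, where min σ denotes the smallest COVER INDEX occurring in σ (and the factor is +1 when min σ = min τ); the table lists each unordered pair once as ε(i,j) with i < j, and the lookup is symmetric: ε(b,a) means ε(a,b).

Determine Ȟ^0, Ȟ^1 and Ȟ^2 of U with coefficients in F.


nonempty overlaps:
  V1={{p},{u},{u,v}} V2={{p},{r},{q,r},{r,s},{r,t}} V3={{q},{u},{q,r},{q,s},{u,v}} V4={{q},{s},{t},{q,r},{q,s},{r,s},{r,t},{s,t}} V5={{s},{v},{q,s},{r,s},{s,t},{u,v}}
  V12={{p}} V13={{u},{u,v}} V15={{u,v}} V23={{q,r}} V24={{q,r},{r,s},{r,t}} V25={{r,s}} V34={{q},{q,r},{q,s}} V35={{q,s},{u,v}} V45={{s},{q,s},{r,s},{s,t}}
  V135={{u,v}} V234={{q,r}} V245={{r,s}} V345={{q,s}}
C dims 5,9,4; δ0: rk 4, SNF 1^4; δ1: rk 4, SNF 1^4
degree 0: 5−4−0 = 1 → Ȟ^0 ≅ Z
degree 1: 9−4−4 = 1 → Ȟ^1 ≅ Z
degree 2: 4−0−4 = 0 → Ȟ^2 ≅ 0

Ȟ^0(U;F) ≅ Z; Ȟ^1(U;F) ≅ Z; Ȟ^2(U;F) ≅ 0


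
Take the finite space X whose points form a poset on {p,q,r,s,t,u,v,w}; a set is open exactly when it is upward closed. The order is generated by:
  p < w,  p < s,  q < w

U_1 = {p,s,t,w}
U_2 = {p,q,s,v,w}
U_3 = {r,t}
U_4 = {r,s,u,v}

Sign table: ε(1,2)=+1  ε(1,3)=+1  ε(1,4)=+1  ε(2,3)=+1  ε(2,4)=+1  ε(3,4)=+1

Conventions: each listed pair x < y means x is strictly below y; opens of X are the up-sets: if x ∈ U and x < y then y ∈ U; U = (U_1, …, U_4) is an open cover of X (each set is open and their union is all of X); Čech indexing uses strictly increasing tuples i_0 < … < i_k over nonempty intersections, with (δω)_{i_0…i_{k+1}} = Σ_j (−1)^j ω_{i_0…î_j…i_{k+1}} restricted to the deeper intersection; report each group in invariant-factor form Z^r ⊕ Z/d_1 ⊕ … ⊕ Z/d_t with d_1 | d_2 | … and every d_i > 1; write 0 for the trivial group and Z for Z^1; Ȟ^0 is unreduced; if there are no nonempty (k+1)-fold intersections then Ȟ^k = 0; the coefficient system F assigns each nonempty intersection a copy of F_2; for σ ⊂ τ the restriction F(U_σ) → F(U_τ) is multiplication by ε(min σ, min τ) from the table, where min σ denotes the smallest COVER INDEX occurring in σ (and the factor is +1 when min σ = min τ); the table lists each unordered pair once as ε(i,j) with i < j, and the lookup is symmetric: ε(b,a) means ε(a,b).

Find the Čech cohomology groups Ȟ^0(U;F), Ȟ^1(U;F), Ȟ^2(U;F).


nerve of the cover:
  U12={p,s,w} U13={t} U14={s} U24={s,v} U34={r}
  U124={s}
C dims 4,5,1; δ0: rk_F2 3; δ1: rk_F2 1
Ȟ^0 = (4 − 3) − 0 = 1, so Ȟ^0 ≅ Z/2
Ȟ^1 = (5 − 1) − 3 = 1, so Ȟ^1 ≅ Z/2
Ȟ^2 = (1 − 0) − 1 = 0, so Ȟ^2 ≅ 0

Ȟ^0(U;F) ≅ Z/2, Ȟ^1(U;F) ≅ Z/2 and Ȟ^2(U;F) ≅ 0


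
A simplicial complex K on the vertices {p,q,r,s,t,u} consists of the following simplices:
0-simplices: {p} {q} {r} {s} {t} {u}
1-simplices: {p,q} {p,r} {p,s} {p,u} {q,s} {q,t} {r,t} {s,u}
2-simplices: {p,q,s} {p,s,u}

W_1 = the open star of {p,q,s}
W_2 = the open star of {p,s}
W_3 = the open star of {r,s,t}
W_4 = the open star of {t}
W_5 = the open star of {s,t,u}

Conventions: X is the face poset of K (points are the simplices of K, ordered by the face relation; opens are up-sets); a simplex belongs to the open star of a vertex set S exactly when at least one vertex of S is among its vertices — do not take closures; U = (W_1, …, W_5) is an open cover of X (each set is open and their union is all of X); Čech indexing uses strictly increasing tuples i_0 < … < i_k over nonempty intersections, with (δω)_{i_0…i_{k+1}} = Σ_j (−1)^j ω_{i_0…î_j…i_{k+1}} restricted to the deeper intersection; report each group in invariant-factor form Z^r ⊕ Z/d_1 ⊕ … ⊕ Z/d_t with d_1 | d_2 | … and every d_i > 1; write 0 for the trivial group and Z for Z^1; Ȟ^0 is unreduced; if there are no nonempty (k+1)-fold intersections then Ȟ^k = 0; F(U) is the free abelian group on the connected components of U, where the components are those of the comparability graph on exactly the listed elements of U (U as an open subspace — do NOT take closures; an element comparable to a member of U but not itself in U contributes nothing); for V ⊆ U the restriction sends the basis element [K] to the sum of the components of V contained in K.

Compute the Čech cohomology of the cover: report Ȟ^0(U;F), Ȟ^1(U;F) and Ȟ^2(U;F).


Ȟ^0 = Z,  Ȟ^1 = Z,  Ȟ^2 = 0

nerve of the cover:
  W1={{p},{q},{s},{p,q},{p,r},{p,s},{p,u},{q,s},{q,t},{s,u},{p,q,s},{p,s,u}} W2={{p},{s},{p,q},{p,r},{p,s},{p,u},{q,s},{s,u},{p,q,s},{p,s,u}} W3={{r},{s},{t},{p,r},{p,s},{q,s},{q,t},{r,t},{s,u},{p,q,s},{p,s,u}} W4={{t},{q,t},{r,t}} W5={{s},{t},{u},{p,s},{p,u},{q,s},{q,t},{r,t},{s,u},{p,q,s},{p,s,u}}
  W12={{p},{s},{p,q},{p,r},{p,s},{p,u},{q,s},{s,u},{p,q,s},{p,s,u}} W13={{s},{p,r},{p,s},{q,s},{q,t},{s,u},{p,q,s},{p,s,u}} W14={{q,t}} W15={{s},{p,s},{p,u},{q,s},{q,t},{s,u},{p,q,s},{p,s,u}} W23={{s},{p,r},{p,s},{q,s},{s,u},{p,q,s},{p,s,u}} W25={{s},{p,s},{p,u},{q,s},{s,u},{p,q,s},{p,s,u}} W34={{t},{q,t},{r,t}} W35={{s},{t},{p,s},{q,s},{q,t},{r,t},{s,u},{p,q,s},{p,s,u}} W45={{t},{q,t},{r,t}}
  W123={{s},{p,r},{p,s},{q,s},{s,u},{p,q,s},{p,s,u}} W125={{s},{p,s},{p,u},{q,s},{s,u},{p,q,s},{p,s,u}} W134={{q,t}} W135={{s},{p,s},{q,s},{q,t},{s,u},{p,q,s},{p,s,u}} W145={{q,t}} W235={{s},{p,s},{q,s},{s,u},{p,q,s},{p,s,u}} W345={{t},{q,t},{r,t}}
  W1235={{s},{p,s},{q,s},{s,u},{p,q,s},{p,s,u}} W1345={{q,t}}
components per intersection:
  W1: {{p},{q},{s},{p,q},{p,r},{p,s},{p,u},{q,s},{q,t},{s,u},{p,q,s},{p,s,u}}
  W2: {{p},{s},{p,q},{p,r},{p,s},{p,u},{q,s},{s,u},{p,q,s},{p,s,u}}
  W3: {{r},{t},{p,r},{q,t},{r,t}} {{s},{p,s},{q,s},{s,u},{p,q,s},{p,s,u}}
  W4: {{t},{q,t},{r,t}}
  W5: {{s},{u},{p,s},{p,u},{q,s},{s,u},{p,q,s},{p,s,u}} {{t},{q,t},{r,t}}
  W12: {{p},{s},{p,q},{p,r},{p,s},{p,u},{q,s},{s,u},{p,q,s},{p,s,u}}
  W13: {{s},{p,s},{q,s},{s,u},{p,q,s},{p,s,u}} {{p,r}} {{q,t}}
  W14: {{q,t}}
  W15: {{s},{p,s},{p,u},{q,s},{s,u},{p,q,s},{p,s,u}} {{q,t}}
  W23: {{s},{p,s},{q,s},{s,u},{p,q,s},{p,s,u}} {{p,r}}
  W25: {{s},{p,s},{p,u},{q,s},{s,u},{p,q,s},{p,s,u}}
  W34: {{t},{q,t},{r,t}}
  W35: {{s},{p,s},{q,s},{s,u},{p,q,s},{p,s,u}} {{t},{q,t},{r,t}}
  W45: {{t},{q,t},{r,t}}
  W123: {{s},{p,s},{q,s},{s,u},{p,q,s},{p,s,u}} {{p,r}}
  W125: {{s},{p,s},{p,u},{q,s},{s,u},{p,q,s},{p,s,u}}
  W134: {{q,t}}
  W135: {{s},{p,s},{q,s},{s,u},{p,q,s},{p,s,u}} {{q,t}}
  W145: {{q,t}}
  W235: {{s},{p,s},{q,s},{s,u},{p,q,s},{p,s,u}}
  W345: {{t},{q,t},{r,t}}
  W1235: {{s},{p,s},{q,s},{s,u},{p,q,s},{p,s,u}}
  W1345: {{q,t}}
C dims 7,14,9,2; δ0: rk 6, SNF 1^6; δ1: rk 7, SNF 1^7; δ2: rk 2, SNF 1^2
Ȟ^0 = (7 − 6) − 0 = 1, so Ȟ^0 ≅ Z
Ȟ^1 = (14 − 7) − 6 = 1, so Ȟ^1 ≅ Z
Ȟ^2 = (9 − 2) − 7 = 0, so Ȟ^2 ≅ 0


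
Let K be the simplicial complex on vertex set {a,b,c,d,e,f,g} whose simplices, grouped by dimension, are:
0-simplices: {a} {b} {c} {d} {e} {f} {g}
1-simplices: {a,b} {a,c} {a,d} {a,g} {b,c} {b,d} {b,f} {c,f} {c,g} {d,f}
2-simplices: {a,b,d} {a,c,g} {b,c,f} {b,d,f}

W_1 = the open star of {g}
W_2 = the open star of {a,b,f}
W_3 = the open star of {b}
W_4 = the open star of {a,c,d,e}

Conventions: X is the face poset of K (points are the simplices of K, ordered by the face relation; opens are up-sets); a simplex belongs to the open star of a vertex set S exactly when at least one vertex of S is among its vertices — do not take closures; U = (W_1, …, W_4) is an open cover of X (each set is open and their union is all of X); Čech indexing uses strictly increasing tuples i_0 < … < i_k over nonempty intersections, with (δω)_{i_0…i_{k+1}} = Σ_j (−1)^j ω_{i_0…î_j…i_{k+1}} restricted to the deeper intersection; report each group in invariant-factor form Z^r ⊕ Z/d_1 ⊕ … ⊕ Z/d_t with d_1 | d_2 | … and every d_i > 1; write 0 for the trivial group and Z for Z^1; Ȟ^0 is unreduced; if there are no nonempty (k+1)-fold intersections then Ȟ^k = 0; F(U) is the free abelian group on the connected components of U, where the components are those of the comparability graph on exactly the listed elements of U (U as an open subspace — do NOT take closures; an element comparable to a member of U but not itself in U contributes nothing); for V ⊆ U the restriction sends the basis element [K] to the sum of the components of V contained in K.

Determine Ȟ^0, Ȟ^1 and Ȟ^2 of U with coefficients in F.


Ȟ^0(U;F) ≅ Z^2, Ȟ^1(U;F) ≅ Z, Ȟ^2(U;F) ≅ 0

intersection data:
  W1={{g},{a,g},{c,g},{a,c,g}} W2={{a},{b},{f},{a,b},{a,c},{a,d},{a,g},{b,c},{b,d},{b,f},{c,f},{d,f},{a,b,d},{a,c,g},{b,c,f},{b,d,f}} W3={{b},{a,b},{b,c},{b,d},{b,f},{a,b,d},{b,c,f},{b,d,f}} W4={{a},{c},{d},{e},{a,b},{a,c},{a,d},{a,g},{b,c},{b,d},{c,f},{c,g},{d,f},{a,b,d},{a,c,g},{b,c,f},{b,d,f}}
  W12={{a,g},{a,c,g}} W14={{a,g},{c,g},{a,c,g}} W23={{b},{a,b},{b,c},{b,d},{b,f},{a,b,d},{b,c,f},{b,d,f}} W24={{a},{a,b},{a,c},{a,d},{a,g},{b,c},{b,d},{c,f},{d,f},{a,b,d},{a,c,g},{b,c,f},{b,d,f}} W34={{a,b},{b,c},{b,d},{a,b,d},{b,c,f},{b,d,f}}
  W124={{a,g},{a,c,g}} W234={{a,b},{b,c},{b,d},{a,b,d},{b,c,f},{b,d,f}}
components per intersection:
  W1: {{g},{a,g},{c,g},{a,c,g}}
  W2: {{a},{b},{f},{a,b},{a,c},{a,d},{a,g},{b,c},{b,d},{b,f},{c,f},{d,f},{a,b,d},{a,c,g},{b,c,f},{b,d,f}}
  W3: {{b},{a,b},{b,c},{b,d},{b,f},{a,b,d},{b,c,f},{b,d,f}}
  W4: {{a},{c},{d},{a,b},{a,c},{a,d},{a,g},{b,c},{b,d},{c,f},{c,g},{d,f},{a,b,d},{a,c,g},{b,c,f},{b,d,f}} {{e}}
  W12: {{a,g},{a,c,g}}
  W14: {{a,g},{c,g},{a,c,g}}
  W23: {{b},{a,b},{b,c},{b,d},{b,f},{a,b,d},{b,c,f},{b,d,f}}
  W24: {{a},{a,b},{a,c},{a,d},{a,g},{b,d},{d,f},{a,b,d},{a,c,g},{b,d,f}} {{b,c},{c,f},{b,c,f}}
  W34: {{a,b},{b,d},{a,b,d},{b,d,f}} {{b,c},{b,c,f}}
  W124: {{a,g},{a,c,g}}
  W234: {{a,b},{b,d},{a,b,d},{b,d,f}} {{b,c},{b,c,f}}
C dims 5,7,3; δ0: rk 3, SNF 1^3; δ1: rk 3, SNF 1^3
Ȟ^0 = (5 − 3) − 0 = 2, so Ȟ^0 ≅ Z^2
Ȟ^1 = (7 − 3) − 3 = 1, so Ȟ^1 ≅ Z
Ȟ^2 = (3 − 0) − 3 = 0, so Ȟ^2 ≅ 0


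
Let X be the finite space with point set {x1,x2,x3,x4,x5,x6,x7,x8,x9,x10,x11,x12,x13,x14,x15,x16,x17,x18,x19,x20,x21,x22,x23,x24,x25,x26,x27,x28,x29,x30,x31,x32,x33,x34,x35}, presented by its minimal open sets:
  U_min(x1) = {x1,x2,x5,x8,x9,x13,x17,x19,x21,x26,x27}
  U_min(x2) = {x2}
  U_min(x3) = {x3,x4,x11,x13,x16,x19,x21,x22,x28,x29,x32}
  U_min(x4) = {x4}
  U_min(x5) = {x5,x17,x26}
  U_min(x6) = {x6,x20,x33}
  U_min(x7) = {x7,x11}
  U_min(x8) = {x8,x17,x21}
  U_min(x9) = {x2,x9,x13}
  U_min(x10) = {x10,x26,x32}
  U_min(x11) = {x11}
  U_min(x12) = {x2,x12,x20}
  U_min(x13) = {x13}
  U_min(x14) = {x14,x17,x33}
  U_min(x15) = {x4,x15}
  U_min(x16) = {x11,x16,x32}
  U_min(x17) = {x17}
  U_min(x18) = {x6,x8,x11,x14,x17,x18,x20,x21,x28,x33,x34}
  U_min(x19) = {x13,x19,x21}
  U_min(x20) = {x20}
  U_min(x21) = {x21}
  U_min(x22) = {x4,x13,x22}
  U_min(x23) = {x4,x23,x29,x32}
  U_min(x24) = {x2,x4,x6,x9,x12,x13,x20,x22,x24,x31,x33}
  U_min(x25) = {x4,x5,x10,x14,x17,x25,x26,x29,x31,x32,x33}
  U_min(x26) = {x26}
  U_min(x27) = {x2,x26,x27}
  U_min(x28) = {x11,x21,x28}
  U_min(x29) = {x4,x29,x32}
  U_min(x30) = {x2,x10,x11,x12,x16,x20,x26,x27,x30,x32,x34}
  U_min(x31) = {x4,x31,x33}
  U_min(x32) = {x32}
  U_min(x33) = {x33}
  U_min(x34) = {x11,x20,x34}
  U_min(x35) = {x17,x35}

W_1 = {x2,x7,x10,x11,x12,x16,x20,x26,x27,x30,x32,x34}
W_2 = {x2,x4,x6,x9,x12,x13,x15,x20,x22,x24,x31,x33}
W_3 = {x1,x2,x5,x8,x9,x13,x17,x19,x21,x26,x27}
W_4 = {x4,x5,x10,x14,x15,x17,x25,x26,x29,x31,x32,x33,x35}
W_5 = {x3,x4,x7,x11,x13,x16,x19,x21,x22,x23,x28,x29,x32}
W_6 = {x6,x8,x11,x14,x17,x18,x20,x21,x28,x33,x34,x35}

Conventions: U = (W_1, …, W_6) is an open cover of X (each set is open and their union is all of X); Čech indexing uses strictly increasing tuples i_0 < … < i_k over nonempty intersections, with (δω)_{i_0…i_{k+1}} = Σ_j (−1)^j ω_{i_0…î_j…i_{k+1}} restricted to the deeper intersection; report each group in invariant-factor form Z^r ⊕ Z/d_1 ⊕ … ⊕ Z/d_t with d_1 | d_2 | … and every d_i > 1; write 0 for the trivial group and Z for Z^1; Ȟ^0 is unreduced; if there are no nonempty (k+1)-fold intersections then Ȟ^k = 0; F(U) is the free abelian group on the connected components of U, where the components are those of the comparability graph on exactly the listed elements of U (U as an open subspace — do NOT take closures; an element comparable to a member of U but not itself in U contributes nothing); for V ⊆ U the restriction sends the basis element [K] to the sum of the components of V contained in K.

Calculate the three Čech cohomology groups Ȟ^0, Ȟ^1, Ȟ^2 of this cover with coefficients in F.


nonempty intersections:
  W12={x2,x12,x20} W13={x2,x26,x27} W14={x10,x26,x32} W15={x7,x11,x16,x32} W16={x11,x20,x34} W23={x2,x9,x13} W24={x4,x15,x31,x33} W25={x4,x13,x22} W26={x6,x20,x33} W34={x5,x17,x26} W35={x13,x19,x21} W36={x8,x17,x21} W45={x4,x29,x32} W46={x14,x17,x33,x35} W56={x11,x21,x28}
  W123={x2} W126={x20} W134={x26} W145={x32} W156={x11} W235={x13} W245={x4} W246={x33} W346={x17} W356={x21}
components per intersection:
  W1: {x2,x7,x10,x11,x12,x16,x20,x26,x27,x30,x32,x34}
  W2: {x2,x4,x6,x9,x12,x13,x15,x20,x22,x24,x31,x33}
  W3: {x1,x2,x5,x8,x9,x13,x17,x19,x21,x26,x27}
  W4: {x4,x5,x10,x14,x15,x17,x25,x26,x29,x31,x32,x33,x35}
  W5: {x3,x4,x7,x11,x13,x16,x19,x21,x22,x23,x28,x29,x32}
  W6: {x6,x8,x11,x14,x17,x18,x20,x21,x28,x33,x34,x35}
  W12: {x2,x12,x20}
  W13: {x2,x26,x27}
  W14: {x10,x26,x32}
  W15: {x7,x11,x16,x32}
  W16: {x11,x20,x34}
  W23: {x2,x9,x13}
  W24: {x4,x15,x31,x33}
  W25: {x4,x13,x22}
  W26: {x6,x20,x33}
  W34: {x5,x17,x26}
  W35: {x13,x19,x21}
  W36: {x8,x17,x21}
  W45: {x4,x29,x32}
  W46: {x14,x17,x33,x35}
  W56: {x11,x21,x28}
  W123: {x2}
  W126: {x20}
  W134: {x26}
  W145: {x32}
  W156: {x11}
  W235: {x13}
  W245: {x4}
  W246: {x33}
  W346: {x17}
  W356: {x21}
C dims 6,15,10; δ0: rk 5, SNF 1^5; δ1: rk 10, SNF 1^9·2
Ȟ^0: (6−5)−0=1 ⇒ Z
Ȟ^1: (15−10)−5=0 ⇒ 0
Ȟ^2: (10−0)−10=0 plus torsion [2] ⇒ Z/2

Ȟ^0(U;F) ≅ Z; Ȟ^1(U;F) ≅ 0; Ȟ^2(U;F) ≅ Z/2


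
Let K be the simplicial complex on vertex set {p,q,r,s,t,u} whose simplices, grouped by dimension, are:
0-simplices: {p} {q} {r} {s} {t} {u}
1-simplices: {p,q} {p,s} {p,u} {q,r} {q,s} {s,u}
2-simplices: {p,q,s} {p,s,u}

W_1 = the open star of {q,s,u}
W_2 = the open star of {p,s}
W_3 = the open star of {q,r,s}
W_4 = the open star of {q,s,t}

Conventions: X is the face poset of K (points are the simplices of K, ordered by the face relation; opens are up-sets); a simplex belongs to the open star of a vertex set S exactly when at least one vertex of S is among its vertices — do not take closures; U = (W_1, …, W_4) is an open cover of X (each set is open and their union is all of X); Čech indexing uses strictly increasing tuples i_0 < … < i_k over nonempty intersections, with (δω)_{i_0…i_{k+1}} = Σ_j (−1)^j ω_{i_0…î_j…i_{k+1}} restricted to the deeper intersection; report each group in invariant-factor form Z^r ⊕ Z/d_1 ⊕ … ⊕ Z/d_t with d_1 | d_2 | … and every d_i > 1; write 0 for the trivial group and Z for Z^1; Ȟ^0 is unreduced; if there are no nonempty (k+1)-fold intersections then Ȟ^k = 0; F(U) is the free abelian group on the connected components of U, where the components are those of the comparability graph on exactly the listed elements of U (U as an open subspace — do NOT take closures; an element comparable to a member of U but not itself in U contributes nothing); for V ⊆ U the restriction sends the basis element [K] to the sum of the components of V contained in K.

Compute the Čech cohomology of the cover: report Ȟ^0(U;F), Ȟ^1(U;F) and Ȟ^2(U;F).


nerve simplices:
  W1={{q},{s},{u},{p,q},{p,s},{p,u},{q,r},{q,s},{s,u},{p,q,s},{p,s,u}} W2={{p},{s},{p,q},{p,s},{p,u},{q,s},{s,u},{p,q,s},{p,s,u}} W3={{q},{r},{s},{p,q},{p,s},{q,r},{q,s},{s,u},{p,q,s},{p,s,u}} W4={{q},{s},{t},{p,q},{p,s},{q,r},{q,s},{s,u},{p,q,s},{p,s,u}}
  W12={{s},{p,q},{p,s},{p,u},{q,s},{s,u},{p,q,s},{p,s,u}} W13={{q},{s},{p,q},{p,s},{q,r},{q,s},{s,u},{p,q,s},{p,s,u}} W14={{q},{s},{p,q},{p,s},{q,r},{q,s},{s,u},{p,q,s},{p,s,u}} W23={{s},{p,q},{p,s},{q,s},{s,u},{p,q,s},{p,s,u}} W24={{s},{p,q},{p,s},{q,s},{s,u},{p,q,s},{p,s,u}} W34={{q},{s},{p,q},{p,s},{q,r},{q,s},{s,u},{p,q,s},{p,s,u}}
  W123={{s},{p,q},{p,s},{q,s},{s,u},{p,q,s},{p,s,u}} W124={{s},{p,q},{p,s},{q,s},{s,u},{p,q,s},{p,s,u}} W134={{q},{s},{p,q},{p,s},{q,r},{q,s},{s,u},{p,q,s},{p,s,u}} W234={{s},{p,q},{p,s},{q,s},{s,u},{p,q,s},{p,s,u}}
  W1234={{s},{p,q},{p,s},{q,s},{s,u},{p,q,s},{p,s,u}}
components per intersection:
  W1: {{q},{s},{u},{p,q},{p,s},{p,u},{q,r},{q,s},{s,u},{p,q,s},{p,s,u}}
  W2: {{p},{s},{p,q},{p,s},{p,u},{q,s},{s,u},{p,q,s},{p,s,u}}
  W3: {{q},{r},{s},{p,q},{p,s},{q,r},{q,s},{s,u},{p,q,s},{p,s,u}}
  W4: {{q},{s},{p,q},{p,s},{q,r},{q,s},{s,u},{p,q,s},{p,s,u}} {{t}}
  W12: {{s},{p,q},{p,s},{p,u},{q,s},{s,u},{p,q,s},{p,s,u}}
  W13: {{q},{s},{p,q},{p,s},{q,r},{q,s},{s,u},{p,q,s},{p,s,u}}
  W14: {{q},{s},{p,q},{p,s},{q,r},{q,s},{s,u},{p,q,s},{p,s,u}}
  W23: {{s},{p,q},{p,s},{q,s},{s,u},{p,q,s},{p,s,u}}
  W24: {{s},{p,q},{p,s},{q,s},{s,u},{p,q,s},{p,s,u}}
  W34: {{q},{s},{p,q},{p,s},{q,r},{q,s},{s,u},{p,q,s},{p,s,u}}
  W123: {{s},{p,q},{p,s},{q,s},{s,u},{p,q,s},{p,s,u}}
  W124: {{s},{p,q},{p,s},{q,s},{s,u},{p,q,s},{p,s,u}}
  W134: {{q},{s},{p,q},{p,s},{q,r},{q,s},{s,u},{p,q,s},{p,s,u}}
  W234: {{s},{p,q},{p,s},{q,s},{s,u},{p,q,s},{p,s,u}}
  W1234: {{s},{p,q},{p,s},{q,s},{s,u},{p,q,s},{p,s,u}}
C dims 5,6,4,1; δ0: rk 3, SNF 1^3; δ1: rk 3, SNF 1^3; δ2: rk 1, SNF 1^1
degree 0: 5−3−0 = 2 → Ȟ^0 ≅ Z^2
degree 1: 6−3−3 = 0 → Ȟ^1 ≅ 0
degree 2: 4−1−3 = 0 → Ȟ^2 ≅ 0

Ȟ^0 ≅ Z^2, Ȟ^1 ≅ 0 and Ȟ^2 ≅ 0
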